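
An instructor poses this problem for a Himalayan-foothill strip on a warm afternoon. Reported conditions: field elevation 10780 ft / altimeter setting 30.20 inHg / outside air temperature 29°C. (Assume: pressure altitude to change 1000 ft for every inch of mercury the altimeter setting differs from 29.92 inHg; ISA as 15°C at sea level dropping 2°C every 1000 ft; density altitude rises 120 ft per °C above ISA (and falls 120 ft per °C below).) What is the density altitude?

Pressure altitude = 10780 + (29.92 − 30.20) × 1000 = 10780 + (-280) = 10500 ft.
ISA temperature at 10500 ft = 15 − 2 × (10500/1000) = -6°C.
ISA deviation = 29 − (-6) = +35°C.
Density altitude = 10500 + 120 × (35) = 14700 ft.

14700 ft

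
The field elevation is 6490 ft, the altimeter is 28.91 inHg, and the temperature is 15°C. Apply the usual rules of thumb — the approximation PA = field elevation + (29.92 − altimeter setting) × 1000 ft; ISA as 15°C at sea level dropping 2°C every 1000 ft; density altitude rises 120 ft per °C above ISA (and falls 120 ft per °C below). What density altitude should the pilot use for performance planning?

9300 ft

Pressure altitude = 6490 + (29.92 − 28.91) × 1000 = 6490 + (+1010) = 7500 ft.
ISA temperature at 7500 ft = 15 − 2 × (7500/1000) = 0°C.
ISA deviation = 15 − 0 = +15°C.
Density altitude = 7500 + 120 × (15) = 9300 ft.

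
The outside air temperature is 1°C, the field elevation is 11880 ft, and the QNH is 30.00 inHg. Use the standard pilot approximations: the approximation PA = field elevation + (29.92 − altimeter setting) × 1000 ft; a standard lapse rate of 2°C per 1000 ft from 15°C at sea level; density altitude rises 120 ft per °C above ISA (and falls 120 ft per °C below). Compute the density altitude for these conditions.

Pressure altitude = 11880 + (29.92 − 30.00) × 1000 = 11880 + (-80) = 11800 ft.
ISA temperature at 11800 ft = 15 − 2 × (11800/1000) = -8.6°C.
ISA deviation = 1 − (-8.6) = +9.6°C.
Density altitude = 11800 + 120 × (9.6) = 12952 ft.

12952 ft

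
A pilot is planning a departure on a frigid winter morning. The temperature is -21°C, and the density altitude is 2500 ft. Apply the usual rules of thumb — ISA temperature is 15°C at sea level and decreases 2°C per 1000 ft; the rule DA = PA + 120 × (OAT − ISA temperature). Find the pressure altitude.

5500 ft

DA = PA + 120 × (OAT − (15 − 2·PA/1000)) = PA + 120·OAT − 1800 + 0.24·PA = 1.24·PA + 120·OAT − 1800.
So 1.24·PA = 2500 − 120 × (-21) + 1800 = 6820.
PA = 6820 / 1.24 = 5500 ft.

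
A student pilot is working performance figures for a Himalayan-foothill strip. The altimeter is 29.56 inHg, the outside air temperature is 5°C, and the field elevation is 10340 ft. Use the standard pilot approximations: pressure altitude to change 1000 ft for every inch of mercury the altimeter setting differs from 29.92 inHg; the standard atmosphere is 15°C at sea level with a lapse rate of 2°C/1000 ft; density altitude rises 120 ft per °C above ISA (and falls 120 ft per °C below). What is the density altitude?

Pressure altitude = 10340 + (29.92 − 29.56) × 1000 = 10340 + (+360) = 10700 ft.
ISA temperature at 10700 ft = 15 − 2 × (10700/1000) = -6.4°C.
ISA deviation = 5 − (-6.4) = +11.4°C.
Density altitude = 10700 + 120 × (11.4) = 12068 ft.

12068 ft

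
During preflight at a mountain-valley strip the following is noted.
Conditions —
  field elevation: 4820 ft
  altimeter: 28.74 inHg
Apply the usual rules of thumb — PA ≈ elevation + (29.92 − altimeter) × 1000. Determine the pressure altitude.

6000 ft

Pressure correction = (29.92 − 28.74) × 1000 = +1180 ft.
Pressure altitude = 4820 + (+1180) = 6000 ft.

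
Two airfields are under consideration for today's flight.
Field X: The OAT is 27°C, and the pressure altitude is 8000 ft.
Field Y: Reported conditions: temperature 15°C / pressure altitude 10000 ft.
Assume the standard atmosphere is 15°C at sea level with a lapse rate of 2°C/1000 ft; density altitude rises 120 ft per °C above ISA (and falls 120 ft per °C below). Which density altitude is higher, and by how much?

Field Y by 1040 ft

Field X: ISA temp = -1°C, deviation +28°C, DA = 8000 + 120 × 28 = 11360 ft.
Field Y: ISA temp = -5°C, deviation +20°C, DA = 10000 + 120 × 20 = 12400 ft.
Field Y is higher by 12400 − 11360 = 1040 ft.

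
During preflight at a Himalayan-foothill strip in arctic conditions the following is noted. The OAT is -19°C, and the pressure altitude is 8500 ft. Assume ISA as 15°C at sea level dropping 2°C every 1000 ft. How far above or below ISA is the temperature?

ISA-17°C

ISA temperature at 8500 ft = 15 − 2 × (8500/1000) = -2°C.
Deviation = OAT − ISA = -19 − (-2) = -17°C.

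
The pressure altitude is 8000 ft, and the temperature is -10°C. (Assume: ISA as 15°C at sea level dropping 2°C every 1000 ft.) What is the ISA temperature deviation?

ISA-9°C

ISA temperature at 8000 ft = 15 − 2 × (8000/1000) = -1°C.
Deviation = OAT − ISA = -10 − (-1) = -9°C.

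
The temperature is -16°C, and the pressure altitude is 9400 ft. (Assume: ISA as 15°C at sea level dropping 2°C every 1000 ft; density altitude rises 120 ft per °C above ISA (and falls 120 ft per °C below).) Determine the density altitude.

ISA temperature at 9400 ft = 15 − 2 × (9400/1000) = -3.8°C.
ISA deviation = -16 − (-3.8) = -12.2°C.
Density altitude = 9400 + 120 × (-12.2) = 9400 + (-1464) = 7936 ft.

7936 ft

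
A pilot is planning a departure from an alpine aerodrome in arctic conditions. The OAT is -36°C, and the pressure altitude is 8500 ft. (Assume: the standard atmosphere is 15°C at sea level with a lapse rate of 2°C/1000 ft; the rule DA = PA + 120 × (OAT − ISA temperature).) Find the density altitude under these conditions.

ISA temperature at 8500 ft = 15 − 2 × (8500/1000) = -2°C.
ISA deviation = -36 − (-2) = -34°C.
Density altitude = 8500 + 120 × (-34) = 8500 + (-4080) = 4420 ft.

4420 ft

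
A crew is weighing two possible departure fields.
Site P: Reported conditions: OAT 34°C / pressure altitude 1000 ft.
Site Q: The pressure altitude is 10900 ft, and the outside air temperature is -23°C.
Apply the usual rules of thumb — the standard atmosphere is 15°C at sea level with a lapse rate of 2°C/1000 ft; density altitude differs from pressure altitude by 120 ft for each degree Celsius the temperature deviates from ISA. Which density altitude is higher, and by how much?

Site P: ISA temp = 13°C, deviation +21°C, DA = 1000 + 120 × 21 = 3520 ft.
Site Q: ISA temp = -6.8°C, deviation -16.2°C, DA = 10900 + 120 × (-16.2) = 8956 ft.
Site Q is higher by 8956 − 3520 = 5436 ft.

Site Q by 5436 ft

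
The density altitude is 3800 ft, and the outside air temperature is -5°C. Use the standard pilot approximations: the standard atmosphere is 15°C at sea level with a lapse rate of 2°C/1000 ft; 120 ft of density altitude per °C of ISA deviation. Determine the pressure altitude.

DA = PA + 120 × (OAT − (15 − 2·PA/1000)) = PA + 120·OAT − 1800 + 0.24·PA = 1.24·PA + 120·OAT − 1800.
So 1.24·PA = 3800 − 120 × (-5) + 1800 = 6200.
PA = 6200 / 1.24 = 5000 ft.

5000 ft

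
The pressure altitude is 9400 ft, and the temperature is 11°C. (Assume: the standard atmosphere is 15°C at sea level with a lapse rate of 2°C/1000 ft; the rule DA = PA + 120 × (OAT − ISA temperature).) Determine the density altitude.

11176 ft

ISA temperature at 9400 ft = 15 − 2 × (9400/1000) = -3.8°C.
ISA deviation = 11 − (-3.8) = +14.8°C.
Density altitude = 9400 + 120 × (14.8) = 9400 + (+1776) = 11176 ft.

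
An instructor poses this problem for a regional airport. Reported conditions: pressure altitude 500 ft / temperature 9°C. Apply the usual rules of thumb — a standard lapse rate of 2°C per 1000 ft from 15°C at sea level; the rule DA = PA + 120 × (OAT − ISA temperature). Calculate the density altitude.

-100 ft

ISA temperature at 500 ft = 15 − 2 × (500/1000) = 14°C.
ISA deviation = 9 − 14 = -5°C.
Density altitude = 500 + 120 × (-5) = 500 + (-600) = -100 ft.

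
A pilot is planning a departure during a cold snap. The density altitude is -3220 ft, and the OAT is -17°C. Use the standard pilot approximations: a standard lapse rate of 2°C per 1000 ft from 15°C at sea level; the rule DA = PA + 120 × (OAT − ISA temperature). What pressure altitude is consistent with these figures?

DA = PA + 120 × (OAT − (15 − 2·PA/1000)) = PA + 120·OAT − 1800 + 0.24·PA = 1.24·PA + 120·OAT − 1800.
So 1.24·PA = -3220 − 120 × (-17) + 1800 = 620.
PA = 620 / 1.24 = 500 ft.

500 ft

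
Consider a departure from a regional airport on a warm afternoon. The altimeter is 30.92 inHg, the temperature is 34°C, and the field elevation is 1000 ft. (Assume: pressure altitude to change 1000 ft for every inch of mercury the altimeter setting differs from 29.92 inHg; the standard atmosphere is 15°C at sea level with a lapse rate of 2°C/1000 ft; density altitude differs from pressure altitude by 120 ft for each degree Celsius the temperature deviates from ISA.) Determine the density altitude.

Pressure altitude = 1000 + (29.92 − 30.92) × 1000 = 1000 + (-1000) = 0 ft.
ISA temperature at 0 ft = 15 − 2 × (0/1000) = 15°C.
ISA deviation = 34 − 15 = +19°C.
Density altitude = 0 + 120 × (19) = 2280 ft.

2280 ft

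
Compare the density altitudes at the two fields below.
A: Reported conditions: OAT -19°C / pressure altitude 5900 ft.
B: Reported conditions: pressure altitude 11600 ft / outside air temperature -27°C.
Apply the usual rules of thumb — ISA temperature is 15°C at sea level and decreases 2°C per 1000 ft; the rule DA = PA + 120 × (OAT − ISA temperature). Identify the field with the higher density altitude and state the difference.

A: ISA temp = 3.2°C, deviation -22.2°C, DA = 5900 + 120 × (-22.2) = 3236 ft.
B: ISA temp = -8.2°C, deviation -18.8°C, DA = 11600 + 120 × (-18.8) = 9344 ft.
B is higher by 9344 − 3236 = 6108 ft.

B by 6108 ft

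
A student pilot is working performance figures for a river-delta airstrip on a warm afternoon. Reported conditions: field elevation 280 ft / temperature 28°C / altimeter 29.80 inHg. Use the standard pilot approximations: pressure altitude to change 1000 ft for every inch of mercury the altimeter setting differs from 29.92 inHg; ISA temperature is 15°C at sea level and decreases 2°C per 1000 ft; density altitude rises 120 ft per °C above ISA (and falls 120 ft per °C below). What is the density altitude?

Pressure altitude = 280 + (29.92 − 29.80) × 1000 = 280 + (+120) = 400 ft.
ISA temperature at 400 ft = 15 − 2 × (400/1000) = 14.2°C.
ISA deviation = 28 − 14.2 = +13.8°C.
Density altitude = 400 + 120 × (13.8) = 2056 ft.

2056 ft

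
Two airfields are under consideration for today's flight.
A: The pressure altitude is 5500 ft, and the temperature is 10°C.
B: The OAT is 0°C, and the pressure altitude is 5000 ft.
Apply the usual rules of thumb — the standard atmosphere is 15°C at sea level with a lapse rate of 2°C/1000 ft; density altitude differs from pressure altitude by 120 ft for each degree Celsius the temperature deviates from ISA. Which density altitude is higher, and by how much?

A: ISA temp = 4°C, deviation +6°C, DA = 5500 + 120 × 6 = 6220 ft.
B: ISA temp = 5°C, deviation -5°C, DA = 5000 + 120 × (-5) = 4400 ft.
A is higher by 6220 − 4400 = 1820 ft.

A by 1820 ft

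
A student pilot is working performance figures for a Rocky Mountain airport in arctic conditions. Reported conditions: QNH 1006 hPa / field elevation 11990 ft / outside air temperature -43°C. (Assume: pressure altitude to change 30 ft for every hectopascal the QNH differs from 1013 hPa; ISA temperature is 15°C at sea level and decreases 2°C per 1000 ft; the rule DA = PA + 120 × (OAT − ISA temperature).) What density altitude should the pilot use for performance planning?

Pressure altitude = 11990 + (1013 − 1006) × 30 = 11990 + (+210) = 12200 ft.
ISA temperature at 12200 ft = 15 − 2 × (12200/1000) = -9.4°C.
ISA deviation = -43 − (-9.4) = -33.6°C.
Density altitude = 12200 + 120 × (-33.6) = 8168 ft.

8168 ft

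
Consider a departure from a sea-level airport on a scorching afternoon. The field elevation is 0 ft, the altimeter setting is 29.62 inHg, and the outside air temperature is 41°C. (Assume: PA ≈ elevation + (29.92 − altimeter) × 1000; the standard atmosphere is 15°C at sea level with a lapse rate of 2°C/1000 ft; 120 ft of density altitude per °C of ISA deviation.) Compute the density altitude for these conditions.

3492 ft

Pressure altitude = 0 + (29.92 − 29.62) × 1000 = 0 + (+300) = 300 ft.
ISA temperature at 300 ft = 15 − 2 × (300/1000) = 14.4°C.
ISA deviation = 41 − 14.4 = +26.6°C.
Density altitude = 300 + 120 × (26.6) = 3492 ft.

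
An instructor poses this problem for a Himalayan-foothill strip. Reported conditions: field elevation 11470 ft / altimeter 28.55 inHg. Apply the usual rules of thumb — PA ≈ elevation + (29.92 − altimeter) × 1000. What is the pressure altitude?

12840 ft

Pressure correction = (29.92 − 28.55) × 1000 = +1370 ft.
Pressure altitude = 11470 + (+1370) = 12840 ft.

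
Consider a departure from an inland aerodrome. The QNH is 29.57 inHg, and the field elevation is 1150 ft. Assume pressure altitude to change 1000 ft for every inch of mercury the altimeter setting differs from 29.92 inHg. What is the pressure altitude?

Pressure correction = (29.92 − 29.57) × 1000 = +350 ft.
Pressure altitude = 1150 + (+350) = 1500 ft.

1500 ft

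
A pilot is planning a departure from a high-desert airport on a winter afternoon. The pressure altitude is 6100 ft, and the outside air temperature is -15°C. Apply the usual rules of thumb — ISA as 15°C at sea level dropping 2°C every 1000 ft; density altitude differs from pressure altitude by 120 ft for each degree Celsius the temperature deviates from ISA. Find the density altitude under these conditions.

3964 ft

ISA temperature at 6100 ft = 15 − 2 × (6100/1000) = 2.8°C.
ISA deviation = -15 − 2.8 = -17.8°C.
Density altitude = 6100 + 120 × (-17.8) = 6100 + (-2136) = 3964 ft.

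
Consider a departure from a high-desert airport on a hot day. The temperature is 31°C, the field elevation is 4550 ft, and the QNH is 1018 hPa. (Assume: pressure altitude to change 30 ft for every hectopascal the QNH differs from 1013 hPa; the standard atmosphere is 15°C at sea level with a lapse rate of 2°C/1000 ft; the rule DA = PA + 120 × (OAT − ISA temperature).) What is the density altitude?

Pressure altitude = 4550 + (1013 − 1018) × 30 = 4550 + (-150) = 4400 ft.
ISA temperature at 4400 ft = 15 − 2 × (4400/1000) = 6.2°C.
ISA deviation = 31 − 6.2 = +24.8°C.
Density altitude = 4400 + 120 × (24.8) = 7376 ft.

7376 ft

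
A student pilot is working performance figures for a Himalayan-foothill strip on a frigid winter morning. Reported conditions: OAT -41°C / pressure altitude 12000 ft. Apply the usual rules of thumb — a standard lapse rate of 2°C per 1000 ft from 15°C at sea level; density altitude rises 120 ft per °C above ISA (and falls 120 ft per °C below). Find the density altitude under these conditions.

ISA temperature at 12000 ft = 15 − 2 × (12000/1000) = -9°C.
ISA deviation = -41 − (-9) = -32°C.
Density altitude = 12000 + 120 × (-32) = 12000 + (-3840) = 8160 ft.

8160 ft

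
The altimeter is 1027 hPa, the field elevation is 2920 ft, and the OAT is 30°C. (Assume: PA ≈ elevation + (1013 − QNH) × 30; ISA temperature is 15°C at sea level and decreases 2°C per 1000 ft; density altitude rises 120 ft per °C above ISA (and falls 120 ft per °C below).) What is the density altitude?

4900 ft

Pressure altitude = 2920 + (1013 − 1027) × 30 = 2920 + (-420) = 2500 ft.
ISA temperature at 2500 ft = 15 − 2 × (2500/1000) = 10°C.
ISA deviation = 30 − 10 = +20°C.
Density altitude = 2500 + 120 × (20) = 4900 ft.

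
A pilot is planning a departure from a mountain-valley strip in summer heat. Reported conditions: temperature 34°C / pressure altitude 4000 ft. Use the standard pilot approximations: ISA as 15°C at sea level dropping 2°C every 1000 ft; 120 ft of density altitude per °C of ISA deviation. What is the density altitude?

ISA temperature at 4000 ft = 15 − 2 × (4000/1000) = 7°C.
ISA deviation = 34 − 7 = +27°C.
Density altitude = 4000 + 120 × (27) = 4000 + (+3240) = 7240 ft.

7240 ft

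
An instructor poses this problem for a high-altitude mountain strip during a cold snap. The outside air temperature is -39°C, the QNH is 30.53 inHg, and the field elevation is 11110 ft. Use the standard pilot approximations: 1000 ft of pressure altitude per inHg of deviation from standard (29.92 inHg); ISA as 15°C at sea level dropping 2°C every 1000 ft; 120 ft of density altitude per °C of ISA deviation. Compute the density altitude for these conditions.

Pressure altitude = 11110 + (29.92 − 30.53) × 1000 = 11110 + (-610) = 10500 ft.
ISA temperature at 10500 ft = 15 − 2 × (10500/1000) = -6°C.
ISA deviation = -39 − (-6) = -33°C.
Density altitude = 10500 + 120 × (-33) = 6540 ft.

6540 ft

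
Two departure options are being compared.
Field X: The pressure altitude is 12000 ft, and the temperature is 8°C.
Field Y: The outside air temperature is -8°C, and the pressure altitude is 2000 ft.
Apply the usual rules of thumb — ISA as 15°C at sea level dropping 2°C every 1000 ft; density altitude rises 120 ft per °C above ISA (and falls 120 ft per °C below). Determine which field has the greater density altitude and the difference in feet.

Field X by 14320 ft

Field X: ISA temp = -9°C, deviation +17°C, DA = 12000 + 120 × 17 = 14040 ft.
Field Y: ISA temp = 11°C, deviation -19°C, DA = 2000 + 120 × (-19) = -280 ft.
Field X is higher by 14040 − (-280) = 14320 ft.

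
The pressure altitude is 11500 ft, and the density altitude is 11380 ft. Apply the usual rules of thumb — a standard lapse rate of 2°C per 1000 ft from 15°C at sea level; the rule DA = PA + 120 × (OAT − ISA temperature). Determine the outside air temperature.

Density altitude − pressure altitude = 11380 − 11500 = -120 ft.
At 120 ft/°C that is an ISA deviation of -120/120 = -1°C.
ISA temperature at 11500 ft = 15 − 2 × (11500/1000) = -8°C.
OAT = ISA + deviation = -8 + (-1) = -9°C.

-9°C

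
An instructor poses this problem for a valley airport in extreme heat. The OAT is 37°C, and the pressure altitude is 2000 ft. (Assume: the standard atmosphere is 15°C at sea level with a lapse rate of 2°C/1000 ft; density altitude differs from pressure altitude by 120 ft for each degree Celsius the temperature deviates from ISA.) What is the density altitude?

ISA temperature at 2000 ft = 15 − 2 × (2000/1000) = 11°C.
ISA deviation = 37 − 11 = +26°C.
Density altitude = 2000 + 120 × (26) = 2000 + (+3120) = 5120 ft.

5120 ft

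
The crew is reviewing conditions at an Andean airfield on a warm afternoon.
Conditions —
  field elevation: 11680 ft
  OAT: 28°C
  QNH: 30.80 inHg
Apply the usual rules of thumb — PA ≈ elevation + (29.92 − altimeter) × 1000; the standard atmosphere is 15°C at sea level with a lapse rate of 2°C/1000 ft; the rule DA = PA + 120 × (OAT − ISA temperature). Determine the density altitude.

14952 ft

Pressure altitude = 11680 + (29.92 − 30.80) × 1000 = 11680 + (-880) = 10800 ft.
ISA temperature at 10800 ft = 15 − 2 × (10800/1000) = -6.6°C.
ISA deviation = 28 − (-6.6) = +34.6°C.
Density altitude = 10800 + 120 × (34.6) = 14952 ft.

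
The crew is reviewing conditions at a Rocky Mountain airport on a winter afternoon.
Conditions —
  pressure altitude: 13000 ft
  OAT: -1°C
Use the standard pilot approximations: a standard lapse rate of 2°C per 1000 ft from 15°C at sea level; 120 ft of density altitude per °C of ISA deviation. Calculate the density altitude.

14200 ft

ISA temperature at 13000 ft = 15 − 2 × (13000/1000) = -11°C.
ISA deviation = -1 − (-11) = +10°C.
Density altitude = 13000 + 120 × (10) = 13000 + (+1200) = 14200 ft.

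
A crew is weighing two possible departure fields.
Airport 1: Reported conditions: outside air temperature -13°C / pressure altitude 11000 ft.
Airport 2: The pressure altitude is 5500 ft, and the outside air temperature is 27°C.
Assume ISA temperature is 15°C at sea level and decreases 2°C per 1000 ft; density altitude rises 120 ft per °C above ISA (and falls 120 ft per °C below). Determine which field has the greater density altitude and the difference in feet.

Airport 1 by 2020 ft

Airport 1: ISA temp = -7°C, deviation -6°C, DA = 11000 + 120 × (-6) = 10280 ft.
Airport 2: ISA temp = 4°C, deviation +23°C, DA = 5500 + 120 × 23 = 8260 ft.
Airport 1 is higher by 10280 − 8260 = 2020 ft.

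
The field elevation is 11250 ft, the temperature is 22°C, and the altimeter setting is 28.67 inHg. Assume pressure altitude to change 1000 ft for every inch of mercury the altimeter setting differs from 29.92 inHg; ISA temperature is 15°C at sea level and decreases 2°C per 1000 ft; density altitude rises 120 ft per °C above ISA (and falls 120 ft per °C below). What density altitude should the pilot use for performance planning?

16340 ft

Pressure altitude = 11250 + (29.92 − 28.67) × 1000 = 11250 + (+1250) = 12500 ft.
ISA temperature at 12500 ft = 15 − 2 × (12500/1000) = -10°C.
ISA deviation = 22 − (-10) = +32°C.
Density altitude = 12500 + 120 × (32) = 16340 ft.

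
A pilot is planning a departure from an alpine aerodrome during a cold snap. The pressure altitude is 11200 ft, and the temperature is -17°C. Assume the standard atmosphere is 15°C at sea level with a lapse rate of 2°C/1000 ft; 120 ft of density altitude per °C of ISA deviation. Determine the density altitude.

ISA temperature at 11200 ft = 15 − 2 × (11200/1000) = -7.4°C.
ISA deviation = -17 − (-7.4) = -9.6°C.
Density altitude = 11200 + 120 × (-9.6) = 11200 + (-1152) = 10048 ft.

10048 ft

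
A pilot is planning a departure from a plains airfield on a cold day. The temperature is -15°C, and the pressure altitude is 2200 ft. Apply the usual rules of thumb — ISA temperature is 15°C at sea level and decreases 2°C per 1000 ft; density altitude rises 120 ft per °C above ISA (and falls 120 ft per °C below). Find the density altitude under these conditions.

-872 ft

ISA temperature at 2200 ft = 15 − 2 × (2200/1000) = 10.6°C.
ISA deviation = -15 − 10.6 = -25.6°C.
Density altitude = 2200 + 120 × (-25.6) = 2200 + (-3072) = -872 ft.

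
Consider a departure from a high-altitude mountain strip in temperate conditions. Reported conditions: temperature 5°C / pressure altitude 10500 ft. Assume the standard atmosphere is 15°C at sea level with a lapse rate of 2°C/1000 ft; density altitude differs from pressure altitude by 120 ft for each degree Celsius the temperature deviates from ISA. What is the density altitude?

ISA temperature at 10500 ft = 15 − 2 × (10500/1000) = -6°C.
ISA deviation = 5 − (-6) = +11°C.
Density altitude = 10500 + 120 × (11) = 10500 + (+1320) = 11820 ft.

11820 ft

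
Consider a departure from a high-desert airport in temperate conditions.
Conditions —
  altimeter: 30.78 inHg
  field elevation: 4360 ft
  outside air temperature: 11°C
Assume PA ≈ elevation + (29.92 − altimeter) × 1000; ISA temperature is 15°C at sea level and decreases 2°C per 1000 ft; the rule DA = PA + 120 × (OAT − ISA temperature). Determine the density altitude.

3860 ft

Pressure altitude = 4360 + (29.92 − 30.78) × 1000 = 4360 + (-860) = 3500 ft.
ISA temperature at 3500 ft = 15 − 2 × (3500/1000) = 8°C.
ISA deviation = 11 − 8 = +3°C.
Density altitude = 3500 + 120 × (3) = 3860 ft.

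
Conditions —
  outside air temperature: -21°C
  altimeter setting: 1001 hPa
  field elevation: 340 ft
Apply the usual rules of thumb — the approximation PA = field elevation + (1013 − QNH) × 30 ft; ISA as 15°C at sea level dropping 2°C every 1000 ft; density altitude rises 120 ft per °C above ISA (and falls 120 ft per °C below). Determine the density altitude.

-3452 ft

Pressure altitude = 340 + (1013 − 1001) × 30 = 340 + (+360) = 700 ft.
ISA temperature at 700 ft = 15 − 2 × (700/1000) = 13.6°C.
ISA deviation = -21 − 13.6 = -34.6°C.
Density altitude = 700 + 120 × (-34.6) = -3452 ft.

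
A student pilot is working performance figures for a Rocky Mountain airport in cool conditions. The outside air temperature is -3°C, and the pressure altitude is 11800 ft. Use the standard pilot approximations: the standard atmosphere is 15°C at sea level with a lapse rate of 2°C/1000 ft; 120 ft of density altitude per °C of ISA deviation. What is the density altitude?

12472 ft

ISA temperature at 11800 ft = 15 − 2 × (11800/1000) = -8.6°C.
ISA deviation = -3 − (-8.6) = +5.6°C.
Density altitude = 11800 + 120 × (5.6) = 11800 + (+672) = 12472 ft.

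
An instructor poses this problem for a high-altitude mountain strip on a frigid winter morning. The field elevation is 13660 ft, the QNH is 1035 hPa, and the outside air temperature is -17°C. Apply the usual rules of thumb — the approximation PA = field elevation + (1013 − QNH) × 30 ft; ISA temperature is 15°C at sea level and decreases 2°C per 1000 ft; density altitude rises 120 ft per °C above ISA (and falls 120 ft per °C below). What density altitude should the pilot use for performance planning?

12280 ft

Pressure altitude = 13660 + (1013 − 1035) × 30 = 13660 + (-660) = 13000 ft.
ISA temperature at 13000 ft = 15 − 2 × (13000/1000) = -11°C.
ISA deviation = -17 − (-11) = -6°C.
Density altitude = 13000 + 120 × (-6) = 12280 ft.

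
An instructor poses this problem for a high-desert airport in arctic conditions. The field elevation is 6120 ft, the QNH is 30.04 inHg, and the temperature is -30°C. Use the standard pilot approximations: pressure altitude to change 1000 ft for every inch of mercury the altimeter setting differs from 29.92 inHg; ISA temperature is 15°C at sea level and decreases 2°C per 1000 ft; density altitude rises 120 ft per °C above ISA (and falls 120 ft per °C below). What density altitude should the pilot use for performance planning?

2040 ft

Pressure altitude = 6120 + (29.92 − 30.04) × 1000 = 6120 + (-120) = 6000 ft.
ISA temperature at 6000 ft = 15 − 2 × (6000/1000) = 3°C.
ISA deviation = -30 − 3 = -33°C.
Density altitude = 6000 + 120 × (-33) = 2040 ft.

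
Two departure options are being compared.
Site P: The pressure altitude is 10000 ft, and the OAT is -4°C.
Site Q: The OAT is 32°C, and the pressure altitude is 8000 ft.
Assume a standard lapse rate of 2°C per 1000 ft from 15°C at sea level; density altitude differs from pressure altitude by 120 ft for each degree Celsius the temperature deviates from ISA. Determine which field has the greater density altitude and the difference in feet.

Site Q by 1840 ft

Site P: ISA temp = -5°C, deviation +1°C, DA = 10000 + 120 × 1 = 10120 ft.
Site Q: ISA temp = -1°C, deviation +33°C, DA = 8000 + 120 × 33 = 11960 ft.
Site Q is higher by 11960 − 10120 = 1840 ft.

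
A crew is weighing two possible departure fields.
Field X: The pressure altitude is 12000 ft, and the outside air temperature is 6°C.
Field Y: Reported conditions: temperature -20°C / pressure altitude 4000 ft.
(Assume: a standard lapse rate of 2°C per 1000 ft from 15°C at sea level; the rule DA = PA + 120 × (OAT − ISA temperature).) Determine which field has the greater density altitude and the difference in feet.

Field X: ISA temp = -9°C, deviation +15°C, DA = 12000 + 120 × 15 = 13800 ft.
Field Y: ISA temp = 7°C, deviation -27°C, DA = 4000 + 120 × (-27) = 760 ft.
Field X is higher by 13800 − 760 = 13040 ft.

Field X by 13040 ft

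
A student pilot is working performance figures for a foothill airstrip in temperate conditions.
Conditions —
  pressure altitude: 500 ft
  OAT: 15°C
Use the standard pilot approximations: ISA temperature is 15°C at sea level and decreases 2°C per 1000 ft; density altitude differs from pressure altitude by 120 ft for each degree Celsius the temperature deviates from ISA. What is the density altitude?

ISA temperature at 500 ft = 15 − 2 × (500/1000) = 14°C.
ISA deviation = 15 − 14 = +1°C.
Density altitude = 500 + 120 × (1) = 500 + (+120) = 620 ft.

620 ft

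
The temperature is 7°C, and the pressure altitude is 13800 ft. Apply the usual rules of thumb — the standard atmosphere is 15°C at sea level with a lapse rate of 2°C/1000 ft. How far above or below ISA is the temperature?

ISA+19.6°C

ISA temperature at 13800 ft = 15 − 2 × (13800/1000) = -12.6°C.
Deviation = OAT − ISA = 7 − (-12.6) = +19.6°C.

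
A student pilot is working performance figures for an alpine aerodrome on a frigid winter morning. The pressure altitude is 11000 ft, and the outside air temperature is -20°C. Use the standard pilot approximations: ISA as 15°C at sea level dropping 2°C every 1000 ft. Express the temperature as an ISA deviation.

ISA-13°C

ISA temperature at 11000 ft = 15 − 2 × (11000/1000) = -7°C.
Deviation = OAT − ISA = -20 − (-7) = -13°C.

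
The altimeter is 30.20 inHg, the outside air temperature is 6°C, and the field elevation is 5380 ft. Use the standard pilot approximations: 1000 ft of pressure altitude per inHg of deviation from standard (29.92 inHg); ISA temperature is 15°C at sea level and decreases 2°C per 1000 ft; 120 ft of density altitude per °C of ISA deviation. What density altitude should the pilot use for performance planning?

5244 ft

Pressure altitude = 5380 + (29.92 − 30.20) × 1000 = 5380 + (-280) = 5100 ft.
ISA temperature at 5100 ft = 15 − 2 × (5100/1000) = 4.8°C.
ISA deviation = 6 − 4.8 = +1.2°C.
Density altitude = 5100 + 120 × (1.2) = 5244 ft.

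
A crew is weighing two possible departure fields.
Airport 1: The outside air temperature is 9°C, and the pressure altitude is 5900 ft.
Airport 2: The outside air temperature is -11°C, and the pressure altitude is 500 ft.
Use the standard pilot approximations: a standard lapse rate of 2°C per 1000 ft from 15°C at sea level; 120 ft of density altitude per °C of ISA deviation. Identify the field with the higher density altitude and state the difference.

Airport 1 by 9096 ft

Airport 1: ISA temp = 3.2°C, deviation +5.8°C, DA = 5900 + 120 × 5.8 = 6596 ft.
Airport 2: ISA temp = 14°C, deviation -25°C, DA = 500 + 120 × (-25) = -2500 ft.
Airport 1 is higher by 6596 − (-2500) = 9096 ft.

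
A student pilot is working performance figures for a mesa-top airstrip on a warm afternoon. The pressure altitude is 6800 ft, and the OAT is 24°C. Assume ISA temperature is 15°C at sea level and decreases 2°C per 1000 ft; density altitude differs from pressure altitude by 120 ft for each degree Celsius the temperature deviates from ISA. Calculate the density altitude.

ISA temperature at 6800 ft = 15 − 2 × (6800/1000) = 1.4°C.
ISA deviation = 24 − 1.4 = +22.6°C.
Density altitude = 6800 + 120 × (22.6) = 6800 + (+2712) = 9512 ft.

9512 ft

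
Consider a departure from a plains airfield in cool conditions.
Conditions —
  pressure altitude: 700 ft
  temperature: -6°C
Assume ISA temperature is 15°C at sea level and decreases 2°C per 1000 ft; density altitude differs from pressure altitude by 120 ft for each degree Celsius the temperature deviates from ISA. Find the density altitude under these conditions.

ISA temperature at 700 ft = 15 − 2 × (700/1000) = 13.6°C.
ISA deviation = -6 − 13.6 = -19.6°C.
Density altitude = 700 + 120 × (-19.6) = 700 + (-2352) = -1652 ft.

-1652 ft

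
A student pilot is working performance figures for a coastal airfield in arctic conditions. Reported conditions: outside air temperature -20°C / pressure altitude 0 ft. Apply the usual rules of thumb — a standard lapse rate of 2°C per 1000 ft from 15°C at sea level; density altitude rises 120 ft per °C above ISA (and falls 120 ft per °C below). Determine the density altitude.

ISA temperature at 0 ft = 15 − 2 × (0/1000) = 15°C.
ISA deviation = -20 − 15 = -35°C.
Density altitude = 0 + 120 × (-35) = 0 + (-4200) = -4200 ft.

-4200 ft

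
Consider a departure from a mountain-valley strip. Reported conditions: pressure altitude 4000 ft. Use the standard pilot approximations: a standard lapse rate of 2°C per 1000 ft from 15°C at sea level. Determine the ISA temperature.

ISA temperature = 15 − 2 × (4000/1000) = 15 − 8 = 7°C.

7°C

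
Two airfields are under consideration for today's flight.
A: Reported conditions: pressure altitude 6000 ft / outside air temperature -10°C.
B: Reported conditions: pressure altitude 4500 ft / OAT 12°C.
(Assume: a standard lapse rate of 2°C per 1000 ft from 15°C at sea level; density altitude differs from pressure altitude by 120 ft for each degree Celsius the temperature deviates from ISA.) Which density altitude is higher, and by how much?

B by 780 ft

A: ISA temp = 3°C, deviation -13°C, DA = 6000 + 120 × (-13) = 4440 ft.
B: ISA temp = 6°C, deviation +6°C, DA = 4500 + 120 × 6 = 5220 ft.
B is higher by 5220 − 4440 = 780 ft.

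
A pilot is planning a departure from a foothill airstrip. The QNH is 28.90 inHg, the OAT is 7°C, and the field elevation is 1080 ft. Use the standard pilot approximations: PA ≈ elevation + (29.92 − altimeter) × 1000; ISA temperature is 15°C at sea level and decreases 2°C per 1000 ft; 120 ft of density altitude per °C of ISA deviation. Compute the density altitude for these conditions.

1644 ft

Pressure altitude = 1080 + (29.92 − 28.90) × 1000 = 1080 + (+1020) = 2100 ft.
ISA temperature at 2100 ft = 15 − 2 × (2100/1000) = 10.8°C.
ISA deviation = 7 − 10.8 = -3.8°C.
Density altitude = 2100 + 120 × (-3.8) = 1644 ft.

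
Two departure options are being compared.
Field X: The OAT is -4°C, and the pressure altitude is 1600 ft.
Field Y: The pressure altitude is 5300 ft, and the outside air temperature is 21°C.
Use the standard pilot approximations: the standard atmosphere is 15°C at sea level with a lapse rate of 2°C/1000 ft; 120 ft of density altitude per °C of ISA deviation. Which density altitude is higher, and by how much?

Field Y by 7588 ft

Field X: ISA temp = 11.8°C, deviation -15.8°C, DA = 1600 + 120 × (-15.8) = -296 ft.
Field Y: ISA temp = 4.4°C, deviation +16.6°C, DA = 5300 + 120 × 16.6 = 7292 ft.
Field Y is higher by 7292 − (-296) = 7588 ft.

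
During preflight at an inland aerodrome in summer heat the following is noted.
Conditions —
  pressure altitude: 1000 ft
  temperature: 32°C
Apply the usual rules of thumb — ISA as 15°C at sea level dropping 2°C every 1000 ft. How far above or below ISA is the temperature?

ISA temperature at 1000 ft = 15 − 2 × (1000/1000) = 13°C.
Deviation = OAT − ISA = 32 − 13 = +19°C.

ISA+19°C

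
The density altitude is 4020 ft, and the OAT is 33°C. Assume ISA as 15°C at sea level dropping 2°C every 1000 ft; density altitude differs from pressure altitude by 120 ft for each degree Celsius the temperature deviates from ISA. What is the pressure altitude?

DA = PA + 120 × (OAT − (15 − 2·PA/1000)) = PA + 120·OAT − 1800 + 0.24·PA = 1.24·PA + 120·OAT − 1800.
So 1.24·PA = 4020 − 120 × 33 + 1800 = 1860.
PA = 1860 / 1.24 = 1500 ft.

1500 ft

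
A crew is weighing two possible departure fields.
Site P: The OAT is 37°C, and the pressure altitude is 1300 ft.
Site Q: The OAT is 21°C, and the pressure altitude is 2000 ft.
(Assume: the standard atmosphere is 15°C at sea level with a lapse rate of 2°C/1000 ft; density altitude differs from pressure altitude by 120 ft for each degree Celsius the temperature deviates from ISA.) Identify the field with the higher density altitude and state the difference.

Site P: ISA temp = 12.4°C, deviation +24.6°C, DA = 1300 + 120 × 24.6 = 4252 ft.
Site Q: ISA temp = 11°C, deviation +10°C, DA = 2000 + 120 × 10 = 3200 ft.
Site P is higher by 4252 − 3200 = 1052 ft.

Site P by 1052 ft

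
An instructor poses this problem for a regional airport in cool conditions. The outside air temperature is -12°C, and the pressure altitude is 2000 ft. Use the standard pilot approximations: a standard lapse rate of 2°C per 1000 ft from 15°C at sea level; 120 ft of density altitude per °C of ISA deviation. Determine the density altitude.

ISA temperature at 2000 ft = 15 − 2 × (2000/1000) = 11°C.
ISA deviation = -12 − 11 = -23°C.
Density altitude = 2000 + 120 × (-23) = 2000 + (-2760) = -760 ft.

-760 ft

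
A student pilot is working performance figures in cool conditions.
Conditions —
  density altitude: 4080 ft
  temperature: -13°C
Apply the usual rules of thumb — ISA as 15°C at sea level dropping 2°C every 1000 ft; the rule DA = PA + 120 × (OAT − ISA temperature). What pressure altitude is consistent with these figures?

DA = PA + 120 × (OAT − (15 − 2·PA/1000)) = PA + 120·OAT − 1800 + 0.24·PA = 1.24·PA + 120·OAT − 1800.
So 1.24·PA = 4080 − 120 × (-13) + 1800 = 7440.
PA = 7440 / 1.24 = 6000 ft.

6000 ft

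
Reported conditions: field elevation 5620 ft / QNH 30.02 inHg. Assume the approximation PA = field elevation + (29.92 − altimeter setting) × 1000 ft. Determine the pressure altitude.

Pressure correction = (29.92 − 30.02) × 1000 = -100 ft.
Pressure altitude = 5620 + (-100) = 5520 ft.

5520 ft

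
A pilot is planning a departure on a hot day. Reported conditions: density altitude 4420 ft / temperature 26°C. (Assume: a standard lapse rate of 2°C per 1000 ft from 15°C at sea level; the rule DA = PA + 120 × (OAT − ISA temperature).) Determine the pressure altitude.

2500 ft

DA = PA + 120 × (OAT − (15 − 2·PA/1000)) = PA + 120·OAT − 1800 + 0.24·PA = 1.24·PA + 120·OAT − 1800.
So 1.24·PA = 4420 − 120 × 26 + 1800 = 3100.
PA = 3100 / 1.24 = 2500 ft.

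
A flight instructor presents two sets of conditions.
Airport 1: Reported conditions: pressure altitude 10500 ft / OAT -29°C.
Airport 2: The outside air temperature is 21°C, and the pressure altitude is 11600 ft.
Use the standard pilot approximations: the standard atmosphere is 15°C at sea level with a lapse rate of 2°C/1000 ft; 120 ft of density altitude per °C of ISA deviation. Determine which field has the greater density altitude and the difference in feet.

Airport 2 by 7364 ft

Airport 1: ISA temp = -6°C, deviation -23°C, DA = 10500 + 120 × (-23) = 7740 ft.
Airport 2: ISA temp = -8.2°C, deviation +29.2°C, DA = 11600 + 120 × 29.2 = 15104 ft.
Airport 2 is higher by 15104 − 7740 = 7364 ft.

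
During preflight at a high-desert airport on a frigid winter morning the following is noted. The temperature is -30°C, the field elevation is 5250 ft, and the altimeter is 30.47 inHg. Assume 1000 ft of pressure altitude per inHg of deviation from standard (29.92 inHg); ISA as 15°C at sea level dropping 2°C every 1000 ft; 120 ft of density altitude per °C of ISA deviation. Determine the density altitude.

428 ft

Pressure altitude = 5250 + (29.92 − 30.47) × 1000 = 5250 + (-550) = 4700 ft.
ISA temperature at 4700 ft = 15 − 2 × (4700/1000) = 5.6°C.
ISA deviation = -30 − 5.6 = -35.6°C.
Density altitude = 4700 + 120 × (-35.6) = 428 ft.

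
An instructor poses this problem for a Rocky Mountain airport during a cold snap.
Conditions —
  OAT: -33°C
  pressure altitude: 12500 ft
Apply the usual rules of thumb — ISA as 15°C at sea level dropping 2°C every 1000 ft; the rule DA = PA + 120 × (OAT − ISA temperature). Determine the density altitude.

9740 ft

ISA temperature at 12500 ft = 15 − 2 × (12500/1000) = -10°C.
ISA deviation = -33 − (-10) = -23°C.
Density altitude = 12500 + 120 × (-23) = 12500 + (-2760) = 9740 ft.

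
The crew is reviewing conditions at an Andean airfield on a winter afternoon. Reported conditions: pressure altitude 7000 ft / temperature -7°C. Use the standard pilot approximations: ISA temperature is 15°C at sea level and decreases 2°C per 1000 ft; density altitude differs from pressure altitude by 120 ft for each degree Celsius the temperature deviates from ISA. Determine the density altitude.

6040 ft

ISA temperature at 7000 ft = 15 − 2 × (7000/1000) = 1°C.
ISA deviation = -7 − 1 = -8°C.
Density altitude = 7000 + 120 × (-8) = 7000 + (-960) = 6040 ft.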